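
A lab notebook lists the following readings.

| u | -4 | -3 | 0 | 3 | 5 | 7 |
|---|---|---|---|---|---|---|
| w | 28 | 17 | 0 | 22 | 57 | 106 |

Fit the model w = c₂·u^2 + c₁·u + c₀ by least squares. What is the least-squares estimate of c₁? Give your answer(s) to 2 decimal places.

c₁ = 1.06

MᵀM·[c₂, c₁, c₀]ᵀ = Mᵀw reads: 3444·c₂ + 404·c₁ + 108·c₀ = 7418;  404·c₂ + 108·c₁ + 8·c₀ = 930;  108·c₂ + 8·c₁ + 6·c₀ = 230.
(Σu^2·u^2 = 3444, Σu^2·u = 404, Σu^2 = 108, Σu·u = 108, Σu = 8, Σ1 = 6, Σu^2·w = 7418, Σu·w = 930, Σw = 230.)
Solving the 3×3 system (Gaussian elimination) gives c₂ = 2453/1225, c₁ = 517/490, c₀ = 1081/1225.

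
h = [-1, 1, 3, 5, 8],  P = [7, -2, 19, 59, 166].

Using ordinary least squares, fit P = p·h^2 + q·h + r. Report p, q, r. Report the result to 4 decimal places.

p = 2.9878, q = -3.1473, r = 0.1162

Forming MᵀM = [[4804, 664, 100]; [664, 100, 16]; [100, 16, 5]] and MᵀP = [12275, 1671, 249]ᵀ gives MᵀM·[p, q, r]ᵀ = MᵀP.
Row-reducing yields p = 69089/23124, q = -72779/23124, r = 224/1927.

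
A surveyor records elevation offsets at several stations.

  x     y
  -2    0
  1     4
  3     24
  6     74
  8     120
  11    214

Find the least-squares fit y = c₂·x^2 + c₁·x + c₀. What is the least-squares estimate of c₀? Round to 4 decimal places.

Entries of MᵀM: Σx^2·x^2 = 20131, Σx^2·x = 2079, Σx^2 = 235, Σx·x = 235, Σx = 27, Σ1 = 6.
Right-hand side: Σx^2·y = 36458, Σx·y = 3834, Σy = 436.
Inverting the 3×3 Gram matrix, [c₂, c₁, c₀]ᵀ = [19/13, 9855/2951, 1166/2951]ᵀ.

c₀ = 0.3951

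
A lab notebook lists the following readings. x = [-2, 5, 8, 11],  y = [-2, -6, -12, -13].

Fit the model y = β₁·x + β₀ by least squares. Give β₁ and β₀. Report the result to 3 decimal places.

Normal-equation sums: Σx·x = 214, Σx = 22, Σ1 = 4.
For Mᵀy: Σx·y = -265, Σy = -33.
MᵀM·[β₁, β₀]ᵀ = Mᵀy becomes [[214, 22]; [22, 4]]·[β₁, β₀]ᵀ = [-265, -33]ᵀ.
Eliminating β₀: 4·(row 1) − 22·(row 2) gives 372·β₁ = 4·(-265) − 22·(-33) = -334, so β₁ = -167/186.
Then β₀ = ((-33) − 22·(-167/186))/4 = -308/93.

β₁ = -0.898, β₀ = -3.312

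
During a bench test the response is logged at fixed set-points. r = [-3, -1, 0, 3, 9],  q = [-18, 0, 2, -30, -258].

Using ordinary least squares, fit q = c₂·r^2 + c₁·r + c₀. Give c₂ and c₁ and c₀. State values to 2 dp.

Sums needed: Σr^2·r^2 = 6724, Σr^2·r = 728, Σr^2 = 100, Σr·r = 100, Σr = 8, Σ1 = 5.
And Σr^2·q = -21330, Σr·q = -2358, Σq = -304.
Row-reducing yields c₂ = -18523/6202, c₁ = -12461/6202, c₀ = 6658/3101.

c₂ = -2.99, c₁ = -2.01, c₀ = 2.15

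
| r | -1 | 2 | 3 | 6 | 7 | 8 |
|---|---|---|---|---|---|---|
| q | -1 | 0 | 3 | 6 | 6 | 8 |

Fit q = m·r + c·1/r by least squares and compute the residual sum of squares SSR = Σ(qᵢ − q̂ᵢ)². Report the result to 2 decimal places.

SSR = 3.81

Normal-equation sums: Σr·r = 163, Σr·1/r = 6, Σ1/r·1/r = 40217/28224.
For Aᵀq: Σr·q = 152, Σ1/r·q = 34/7.
Normal equations: [[163, 6]; [6, 40217/28224]]·[m, c]ᵀ = [152, 34/7]ᵀ.
Eliminating c: (40217/28224)·(row 1) − 6·(row 2) gives (5539307/28224)·m = (40217/28224)·152 − 6·(34/7) = 661307/3528, so m = 5290456/5539307.
Then c = ((34/7) − 6·(5290456/5539307))/(40217/28224) = -3394944/5539307.
Residuals: -3643795/5539307, -8883440/5539307, 1878201/5539307, 2058930/5539307, -3312358/5539307, 2415176/5539307; SSR = 21079238/5539307.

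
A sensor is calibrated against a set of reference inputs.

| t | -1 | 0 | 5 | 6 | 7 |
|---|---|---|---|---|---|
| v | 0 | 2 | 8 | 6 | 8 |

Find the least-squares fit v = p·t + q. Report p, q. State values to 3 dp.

Entries of MᵀM: Σt·t = 111, Σt = 17, Σ1 = 5.
And Σt·v = 132, Σv = 24.
MᵀM·[p, q]ᵀ = Mᵀv becomes [[111, 17]; [17, 5]]·[p, q]ᵀ = [132, 24]ᵀ.
Eliminating q: 5·(row 1) − 17·(row 2) gives 266·p = 5·132 − 17·24 = 252, so p = 18/19.
Then q = (24 − 17·(18/19))/5 = 30/19.

p = 0.947, q = 1.579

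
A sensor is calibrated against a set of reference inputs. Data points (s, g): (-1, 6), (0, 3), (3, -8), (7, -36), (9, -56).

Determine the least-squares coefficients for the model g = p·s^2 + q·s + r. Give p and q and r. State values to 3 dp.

Entries of XᵀX: Σs^2·s^2 = 9044, Σs^2·s = 1098, Σs^2 = 140, Σs·s = 140, Σs = 18, Σ1 = 5.
Right-hand side: Σs^2·g = -6366, Σs·g = -786, Σg = -91.
XᵀX·[p, q, r]ᵀ = Xᵀg becomes [[9044, 1098, 140]; [1098, 140, 18]; [140, 18, 5]]·[p, q, r]ᵀ = [-6366, -786, -91]ᵀ.
Inverting the 3×3 Gram matrix, [p, q, r]ᵀ = [-18530/40611, -33729/13537, 143993/40611]ᵀ.

p = -0.456, q = -2.492, r = 3.546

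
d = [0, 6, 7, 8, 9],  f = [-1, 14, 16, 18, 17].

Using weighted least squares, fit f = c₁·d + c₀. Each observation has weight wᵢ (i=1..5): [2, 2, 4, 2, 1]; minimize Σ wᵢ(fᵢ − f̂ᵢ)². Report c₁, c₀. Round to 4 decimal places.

Forming MᵀWM = [[477, 65]; [65, 11]] and MᵀWf = [1057, 143]ᵀ gives MᵀWM·[c₁, c₀]ᵀ = MᵀWf.
det = 477·11 − 65² = 1022.
c₁ = (1057·11 − 65·143)/1022 = 1166/511; c₀ = (477·143 − 65·1057)/1022 = -247/511.

c₁ = 2.2818, c₀ = -0.4834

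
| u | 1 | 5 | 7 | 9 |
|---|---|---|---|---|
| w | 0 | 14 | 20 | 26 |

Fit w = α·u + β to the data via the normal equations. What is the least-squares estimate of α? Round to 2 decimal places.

α = 3.26

Forming MᵀM = [[156, 22]; [22, 4]] and Mᵀw = [444, 60]ᵀ gives MᵀM·[α, β]ᵀ = Mᵀw.
det = 156·4 − 22² = 140.
α = (444·4 − 22·60)/140 = 114/35; β = (156·60 − 22·444)/140 = -102/35.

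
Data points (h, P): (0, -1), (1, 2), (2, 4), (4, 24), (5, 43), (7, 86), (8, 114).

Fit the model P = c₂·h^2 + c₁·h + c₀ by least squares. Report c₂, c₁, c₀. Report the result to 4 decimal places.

c₂ = 1.9687, c₁ = -1.4546, c₀ = -0.2492

From the data, Σh^2·h^2 = 7395, Σh^2·h = 1053, Σh^2 = 159, Σh·h = 159, Σh = 27, Σ1 = 7.
And Σh^2·P = 12987, Σh·P = 1835, ΣP = 272.
Normal equations: [[7395, 1053, 159]; [1053, 159, 27]; [159, 27, 7]]·[c₂, c₁, c₀]ᵀ = [12987, 1835, 272]ᵀ.
Row-reducing yields c₂ = 10871/5522, c₁ = -24097/16566, c₀ = -688/2761.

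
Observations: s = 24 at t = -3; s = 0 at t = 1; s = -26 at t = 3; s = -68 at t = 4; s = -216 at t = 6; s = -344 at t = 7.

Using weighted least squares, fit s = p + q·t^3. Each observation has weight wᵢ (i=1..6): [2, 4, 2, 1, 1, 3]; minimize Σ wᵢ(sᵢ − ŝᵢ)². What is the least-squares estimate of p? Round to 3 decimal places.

Entries of XᵀWX: Σwᵢ·1 = 13, Σwᵢ·t^3 = 1313, Σwᵢ·t^3·t^3 = 406619.
And Σwᵢ·s = -1320, Σwᵢ·t^3·s = -407684.
Eliminating q: 406619·(row 1) − 1313·(row 2) gives 3562078·p = 406619·(-1320) − 1313·(-407684) = -1447988, so p = -723994/1781039.
Then q = ((-407684) − 1313·(-723994/1781039))/406619 = -137182/137003.

p = -0.407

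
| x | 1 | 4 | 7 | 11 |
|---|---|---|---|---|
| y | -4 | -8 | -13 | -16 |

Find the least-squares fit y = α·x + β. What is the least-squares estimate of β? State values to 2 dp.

β = -3.19

Entries of MᵀM: Σx·x = 187, Σx = 23, Σ1 = 4.
And Σx·y = -303, Σy = -41.
det = 187·4 − 23² = 219.
α = ((-303)·4 − 23·(-41))/219 = -269/219; β = (187·(-41) − 23·(-303))/219 = -698/219.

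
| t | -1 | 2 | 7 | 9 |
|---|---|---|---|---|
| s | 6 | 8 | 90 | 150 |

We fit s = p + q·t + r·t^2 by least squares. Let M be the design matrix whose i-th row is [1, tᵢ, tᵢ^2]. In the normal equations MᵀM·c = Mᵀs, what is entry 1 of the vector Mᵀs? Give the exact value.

Entry 1 ↔ basis 1, so (Mᵀs)_{1} = Σᵢ sᵢ = (1)·(6) + (1)·(8) + (1)·(90) + (1)·(150) = 254.

254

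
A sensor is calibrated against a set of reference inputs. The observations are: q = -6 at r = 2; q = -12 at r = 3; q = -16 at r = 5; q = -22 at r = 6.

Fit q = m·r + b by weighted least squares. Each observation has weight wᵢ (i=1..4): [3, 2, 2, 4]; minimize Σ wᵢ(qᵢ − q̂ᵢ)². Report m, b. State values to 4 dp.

m = -3.7471, b = 0.9425

Setting ∂/∂m … = 0 gives: 224·m + 46·b = -796;  46·m + 11·b = -162.
Determinant 224·11 − 46² = 348.
m = ((-796)·11 − 46·(-162))/348 = -326/87; b = (224·(-162) − 46·(-796))/348 = 82/87.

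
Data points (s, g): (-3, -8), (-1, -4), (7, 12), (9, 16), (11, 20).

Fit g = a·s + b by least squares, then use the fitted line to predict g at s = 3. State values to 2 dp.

ĝ = 4.00

Entries of XᵀX: Σs·s = 261, Σs = 23, Σ1 = 5.
Moment sums: Σs·g = 476, Σg = 36.
Eliminating b: 5·(row 1) − 23·(row 2) gives 776·a = 5·476 − 23·36 = 1552, so a = 2.
Then b = (36 − 23·2)/5 = -2.
At s = 3: ĝ = (2)·(3) + (-2)·(1) = 4.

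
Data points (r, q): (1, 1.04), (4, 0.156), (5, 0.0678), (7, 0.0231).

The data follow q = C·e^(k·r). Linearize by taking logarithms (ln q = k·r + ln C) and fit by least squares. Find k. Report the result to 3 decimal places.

Linearized form: ln q = k·r + ln C. From the 4 transformed points,
Σr = 17.0000, Σ(r)² = 91.0000, Σln q = -8.2778, Σr·ln q = -47.2238.
Equations: 91.0000·k + 17.0000·ln C = -47.2238;  17.0000·k + 4·ln C = -8.2778.
Solving (det = 75.0000): k = -0.64230, ln C = 0.66034.

k = -0.642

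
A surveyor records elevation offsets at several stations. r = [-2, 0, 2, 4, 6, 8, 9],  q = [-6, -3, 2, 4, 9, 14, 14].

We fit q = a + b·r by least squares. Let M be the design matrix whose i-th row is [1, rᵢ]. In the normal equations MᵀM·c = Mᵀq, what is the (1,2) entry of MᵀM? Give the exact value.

Row 1 ↔ basis 1, column 2 ↔ basis r, so (MᵀM)_{1,2} = Σᵢ r = (1)·(-2) + (1)·(0) + (1)·(2) + (1)·(4) + (1)·(6) + (1)·(8) + (1)·(9) = 27.

27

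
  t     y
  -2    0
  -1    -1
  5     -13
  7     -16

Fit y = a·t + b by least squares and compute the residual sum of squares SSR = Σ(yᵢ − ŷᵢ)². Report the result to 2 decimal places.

The normal equations are: 79·a + 9·b = -176;  9·a + 4·b = -30.
Eliminating b: 4·(row 1) − 9·(row 2) gives 235·a = 4·(-176) − 9·(-30) = -434, so a = -434/235.
Then b = ((-30) − 9·(-434/235))/4 = -786/235.
Residuals: -82/235, 117/235, -99/235, 64/235; SSR = 146/235.

SSR = 0.62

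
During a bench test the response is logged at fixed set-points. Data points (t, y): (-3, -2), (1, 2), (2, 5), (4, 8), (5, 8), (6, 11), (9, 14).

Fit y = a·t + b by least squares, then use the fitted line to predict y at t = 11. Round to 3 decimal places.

ŷ = 17.061

Entries of MᵀM: Σt·t = 172, Σt = 24, Σ1 = 7.
For Mᵀy: Σt·y = 282, Σy = 46.
MᵀM·[a, b]ᵀ = Mᵀy becomes [[172, 24]; [24, 7]]·[a, b]ᵀ = [282, 46]ᵀ.
Δ = 172·7 − 24² = 628.
a = (282·7 − 24·46)/628 = 435/314; b = (172·46 − 24·282)/628 = 286/157.
At t = 11: ŷ = (435/314)·(11) + (286/157)·(1) = 5357/314.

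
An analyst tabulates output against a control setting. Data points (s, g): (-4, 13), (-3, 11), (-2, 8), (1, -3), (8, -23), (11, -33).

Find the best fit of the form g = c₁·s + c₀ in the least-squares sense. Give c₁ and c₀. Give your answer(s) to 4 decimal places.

The normal equations are: 215·c₁ + 11·c₀ = -651;  11·c₁ + 6·c₀ = -27.
Eliminating c₀: 6·(row 1) − 11·(row 2) gives 1169·c₁ = 6·(-651) − 11·(-27) = -3609, so c₁ = -3609/1169.
Then c₀ = ((-27) − 11·(-3609/1169))/6 = 1356/1169.

c₁ = -3.0873, c₀ = 1.1600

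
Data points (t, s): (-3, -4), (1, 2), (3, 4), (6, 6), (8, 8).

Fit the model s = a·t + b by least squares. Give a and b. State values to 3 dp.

a = 1.054, b = 0.038

Forming MᵀM = [[119, 15]; [15, 5]] and Mᵀs = [126, 16]ᵀ gives MᵀM·[a, b]ᵀ = Mᵀs.
Determinant 119·5 − 15² = 370.
a = (126·5 − 15·16)/370 = 39/37; b = (119·16 − 15·126)/370 = 7/185.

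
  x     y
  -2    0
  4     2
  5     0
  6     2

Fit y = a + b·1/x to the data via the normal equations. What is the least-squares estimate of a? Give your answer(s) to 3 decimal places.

The normal system AᵀA·[a, b]ᵀ = Aᵀy is [[4, 7/60]; [7/60, 1369/3600]]·[a, b]ᵀ = [4, 5/6]ᵀ.
det = 4·(1369/3600) − (7/60)² = 603/400.
a = (4·(1369/3600) − (7/60)·(5/6))/(603/400) = 5126/5427; b = (4·(5/6) − (7/60)·4)/(603/400) = 3440/1809.

a = 0.945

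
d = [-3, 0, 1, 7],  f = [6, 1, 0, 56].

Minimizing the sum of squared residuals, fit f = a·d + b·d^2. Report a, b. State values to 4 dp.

The normal equations are: 59·a + 317·b = 374;  317·a + 2483·b = 2798.
(Σd·d = 59, Σd·d^2 = 317, Σd^2·d^2 = 2483, Σd·f = 374, Σd^2·f = 2798.)
Δ = 59·2483 − 317² = 46008.
a = (374·2483 − 317·2798)/46008 = 3473/3834; b = (59·2798 − 317·374)/46008 = 3877/3834.

a = 0.9058, b = 1.0112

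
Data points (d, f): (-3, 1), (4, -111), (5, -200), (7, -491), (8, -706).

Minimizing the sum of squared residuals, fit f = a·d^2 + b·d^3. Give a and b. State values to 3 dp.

Forming AᵀA = [[7459, 53481]; [53481, 400243]] and Aᵀf = [-76010, -562016]ᵀ gives AᵀA·[a, b]ᵀ = Aᵀf.
Eliminating b: 400243·(row 1) − 53481·(row 2) gives 125195176·a = 400243·(-76010) − 53481·(-562016) = -365292734, so a = -182646367/62597588.
Then b = ((-562016) − 53481·(-182646367/62597588))/400243 = -63493267/62597588.

a = -2.918, b = -1.014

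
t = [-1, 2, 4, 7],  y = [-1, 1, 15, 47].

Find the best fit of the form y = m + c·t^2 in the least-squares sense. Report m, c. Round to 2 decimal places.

m = -2.14, c = 1.01

With design matrix M, MᵀM = [[4, 70]; [70, 2674]] and Mᵀy = [62, 2546]ᵀ.
det = 4·2674 − 70² = 5796.
m = (62·2674 − 70·2546)/5796 = -148/69; c = (4·2546 − 70·62)/5796 = 487/483.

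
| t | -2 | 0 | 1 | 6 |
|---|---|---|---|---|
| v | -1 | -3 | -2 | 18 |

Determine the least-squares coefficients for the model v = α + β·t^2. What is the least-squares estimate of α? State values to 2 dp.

α = -2.96

Normal-equation sums: Σ1 = 4, Σt^2 = 41, Σt^2·t^2 = 1313.
And Σv = 12, Σt^2·v = 642.
Δ = 4·1313 − 41² = 3571.
α = (12·1313 − 41·642)/3571 = -10566/3571; β = (4·642 − 41·12)/3571 = 2076/3571.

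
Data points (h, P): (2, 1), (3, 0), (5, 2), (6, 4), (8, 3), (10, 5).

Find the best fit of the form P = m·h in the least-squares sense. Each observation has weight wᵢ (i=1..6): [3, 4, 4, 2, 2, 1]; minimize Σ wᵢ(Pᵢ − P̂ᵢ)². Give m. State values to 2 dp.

m = 0.43

Entries of MᵀWM: Σwᵢ·h·h = 448.
Right-hand side: Σwᵢ·h·P = 192.
So MᵀWM·[m]ᵀ = MᵀWP: [[448]]·[m]ᵀ = [192]ᵀ.
Hence m = 192 / 448 ≈ 0.428571.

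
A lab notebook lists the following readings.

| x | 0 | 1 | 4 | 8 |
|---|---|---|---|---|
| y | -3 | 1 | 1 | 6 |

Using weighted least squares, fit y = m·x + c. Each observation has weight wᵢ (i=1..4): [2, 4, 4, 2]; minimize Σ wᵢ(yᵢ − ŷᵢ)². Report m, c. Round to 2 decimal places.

m = 0.84, c = -1.36

Compute the Gram sums: Σwᵢ·x·x = 196, Σwᵢ·x = 36, Σwᵢ·1 = 12.
Right-hand side: Σwᵢ·x·y = 116, Σwᵢ·y = 14.
AᵀWA·[m, c]ᵀ = AᵀWy becomes [[196, 36]; [36, 12]]·[m, c]ᵀ = [116, 14]ᵀ.
det = 196·12 − 36² = 1056.
m = (116·12 − 36·14)/1056 = 37/44; c = (196·14 − 36·116)/1056 = -179/132.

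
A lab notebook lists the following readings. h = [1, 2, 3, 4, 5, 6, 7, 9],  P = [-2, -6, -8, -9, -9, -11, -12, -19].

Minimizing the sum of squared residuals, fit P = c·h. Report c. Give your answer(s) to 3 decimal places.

c = -1.991

The normal equations are: 221·c = -440.
Hence c = -440 / 221 ≈ -1.99095.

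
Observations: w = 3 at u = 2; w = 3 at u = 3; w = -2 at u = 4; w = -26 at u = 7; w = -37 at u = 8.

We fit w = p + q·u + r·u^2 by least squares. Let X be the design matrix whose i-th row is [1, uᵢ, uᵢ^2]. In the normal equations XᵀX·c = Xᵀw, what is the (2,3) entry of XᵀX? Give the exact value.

Row 2 ↔ basis u, column 3 ↔ basis u^2, so (XᵀX)_{2,3} = Σᵢ (u)·(u^2) = (2)·(4) + (3)·(9) + (4)·(16) + (7)·(49) + (8)·(64) = 954.

954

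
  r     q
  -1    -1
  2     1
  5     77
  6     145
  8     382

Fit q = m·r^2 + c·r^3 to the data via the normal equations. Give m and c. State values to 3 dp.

From the data, Σr^2·r^2 = 6034, Σr^2·r^3 = 43700, Σr^3·r^3 = 324490.
Moment sums: Σr^2·q = 31596, Σr^3·q = 236538.
So MᵀM·[m, c]ᵀ = Mᵀq: [[6034, 43700]; [43700, 324490]]·[m, c]ᵀ = [31596, 236538]ᵀ.
det = 6034·324490 − 43700² = 48282660.
m = (31596·324490 − 43700·236538)/48282660 = -1402076/804711; c = (6034·236538 − 43700·31596)/48282660 = 3877091/4023555.

m = -1.742, c = 0.964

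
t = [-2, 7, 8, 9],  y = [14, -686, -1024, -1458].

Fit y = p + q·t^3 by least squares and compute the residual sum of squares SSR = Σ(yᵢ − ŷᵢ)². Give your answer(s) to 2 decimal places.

SSR = 0.77

Forming XᵀX = [[4, 1576]; [1576, 911298]] and Xᵀy = [-3154, -1822580]ᵀ gives XᵀX·[p, q]ᵀ = Xᵀy.
Eliminating q: 911298·(row 1) − 1576·(row 2) gives 1161416·p = 911298·(-3154) − 1576·(-1822580) = -1847812, so p = -461953/290354.
Then q = ((-1822580) − 1576·(-461953/290354))/911298 = -289952/145177.
Residuals: -112323/290354, 186181/290354, 50305/290354, -124163/290354; SSR = 112323/145177.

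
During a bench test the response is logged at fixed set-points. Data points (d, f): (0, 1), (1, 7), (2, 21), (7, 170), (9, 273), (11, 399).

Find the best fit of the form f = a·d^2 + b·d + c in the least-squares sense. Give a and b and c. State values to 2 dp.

a = 2.99, b = 3.30, c = 1.26

From the data, Σd^2·d^2 = 23620, Σd^2·d = 2412, Σd^2 = 256, Σd·d = 256, Σd = 30, Σ1 = 6.
Right-hand side: Σd^2·f = 78813, Σd·f = 8085, Σf = 871.
Normal equations: [[23620, 2412, 256]; [2412, 256, 30]; [256, 30, 6]]·[a, b, c]ᵀ = [78813, 8085, 871]ᵀ.
Inverting the 3×3 Gram matrix, [a, b, c]ᵀ = [288863/96740, 159657/48370, 30508/24185]ᵀ.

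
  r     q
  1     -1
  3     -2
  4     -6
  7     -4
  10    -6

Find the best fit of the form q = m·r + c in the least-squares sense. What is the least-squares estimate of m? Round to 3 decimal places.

m = -0.480

Entries of AᵀA: Σr·r = 175, Σr = 25, Σ1 = 5.
For Aᵀq: Σr·q = -119, Σq = -19.
AᵀA·[m, c]ᵀ = Aᵀq becomes [[175, 25]; [25, 5]]·[m, c]ᵀ = [-119, -19]ᵀ.
Eliminating c: 5·(row 1) − 25·(row 2) gives 250·m = 5·(-119) − 25·(-19) = -120, so m = -12/25.
Then c = ((-19) − 25·(-12/25))/5 = -7/5.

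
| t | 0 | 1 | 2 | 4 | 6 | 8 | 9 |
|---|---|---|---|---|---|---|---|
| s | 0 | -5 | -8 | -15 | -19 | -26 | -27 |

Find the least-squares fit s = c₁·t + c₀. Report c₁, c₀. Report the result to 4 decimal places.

c₁ = -2.9611, c₀ = -1.5953

MᵀM·[c₁, c₀]ᵀ = Mᵀs reads: 202·c₁ + 30·c₀ = -646;  30·c₁ + 7·c₀ = -100.
det = 202·7 − 30² = 514.
c₁ = ((-646)·7 − 30·(-100))/514 = -761/257; c₀ = (202·(-100) − 30·(-646))/514 = -410/257.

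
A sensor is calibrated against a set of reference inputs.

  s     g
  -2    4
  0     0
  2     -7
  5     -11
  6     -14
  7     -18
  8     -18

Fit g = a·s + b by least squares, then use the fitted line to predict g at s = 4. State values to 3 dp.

ĝ = -9.789

With design matrix M, MᵀM = [[182, 26]; [26, 7]] and Mᵀg = [-431, -64]ᵀ.
Eliminating b: 7·(row 1) − 26·(row 2) gives 598·a = 7·(-431) − 26·(-64) = -1353, so a = -1353/598.
Then b = ((-64) − 26·(-1353/598))/7 = -17/23.
At s = 4: ĝ = (-1353/598)·(4) + (-17/23)·(1) = -2927/299.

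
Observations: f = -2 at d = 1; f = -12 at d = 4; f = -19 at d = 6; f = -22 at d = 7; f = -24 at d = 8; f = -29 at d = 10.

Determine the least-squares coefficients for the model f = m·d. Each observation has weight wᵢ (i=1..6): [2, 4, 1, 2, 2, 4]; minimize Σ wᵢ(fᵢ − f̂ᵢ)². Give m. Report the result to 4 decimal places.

XᵀWX·[m]ᵀ = XᵀWf reads: 728·m = -2162.
(Σwᵢ·d·d = 728, Σwᵢ·d·f = -2162.)
Hence m = -2162 / 728 ≈ -2.96978.

m = -2.9698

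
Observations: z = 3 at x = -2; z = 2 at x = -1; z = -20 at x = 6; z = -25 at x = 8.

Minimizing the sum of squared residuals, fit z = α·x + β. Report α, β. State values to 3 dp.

Normal-equation sums: Σx·x = 105, Σx = 11, Σ1 = 4.
And Σx·z = -328, Σz = -40.
Normal equations: [[105, 11]; [11, 4]]·[α, β]ᵀ = [-328, -40]ᵀ.
det = 105·4 − 11² = 299.
α = ((-328)·4 − 11·(-40))/299 = -872/299; β = (105·(-40) − 11·(-328))/299 = -592/299.

α = -2.916, β = -1.980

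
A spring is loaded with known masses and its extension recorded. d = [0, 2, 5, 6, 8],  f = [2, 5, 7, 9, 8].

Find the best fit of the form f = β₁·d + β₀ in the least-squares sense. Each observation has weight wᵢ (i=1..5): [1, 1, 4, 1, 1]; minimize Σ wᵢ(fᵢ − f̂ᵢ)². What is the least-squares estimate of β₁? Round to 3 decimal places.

Forming MᵀWM = [[204, 36]; [36, 8]] and MᵀWf = [268, 52]ᵀ gives MᵀWM·[β₁, β₀]ᵀ = MᵀWf.
Δ = 204·8 − 36² = 336.
β₁ = (268·8 − 36·52)/336 = 17/21; β₀ = (204·52 − 36·268)/336 = 20/7.

β₁ = 0.810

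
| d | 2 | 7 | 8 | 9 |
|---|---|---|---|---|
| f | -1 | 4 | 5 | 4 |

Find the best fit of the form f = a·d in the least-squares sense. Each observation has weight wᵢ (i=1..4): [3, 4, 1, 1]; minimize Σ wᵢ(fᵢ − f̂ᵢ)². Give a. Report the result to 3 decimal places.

MᵀWM·[a]ᵀ = MᵀWf reads: 353·a = 182.
Hence a = 182 / 353 ≈ 0.515581.

a = 0.516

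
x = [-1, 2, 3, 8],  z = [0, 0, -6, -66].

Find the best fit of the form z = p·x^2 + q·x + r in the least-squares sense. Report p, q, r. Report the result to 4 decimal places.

p = -1.1894, q = 0.9783, r = 2.2581

The normal equations are: 4194·p + 546·q + 78·r = -4278;  546·p + 78·q + 12·r = -546;  78·p + 12·q + 4·r = -72.
Inverting the 3×3 Gram matrix, [p, q, r]ᵀ = [-986/829, 811/829, 1872/829]ᵀ.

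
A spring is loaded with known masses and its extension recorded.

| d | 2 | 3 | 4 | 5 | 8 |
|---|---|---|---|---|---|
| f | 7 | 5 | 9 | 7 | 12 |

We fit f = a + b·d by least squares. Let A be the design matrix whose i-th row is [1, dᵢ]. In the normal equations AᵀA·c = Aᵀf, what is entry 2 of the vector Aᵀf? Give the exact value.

Entry 2 ↔ basis d, so (Aᵀf)_{2} = Σᵢ (d)·fᵢ = (2)·(7) + (3)·(5) + (4)·(9) + (5)·(7) + (8)·(12) = 196.

196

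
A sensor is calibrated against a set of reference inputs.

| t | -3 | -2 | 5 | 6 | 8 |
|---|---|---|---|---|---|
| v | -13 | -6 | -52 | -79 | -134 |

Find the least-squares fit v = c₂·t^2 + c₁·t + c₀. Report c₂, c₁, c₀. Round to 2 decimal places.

c₂ = -1.98, c₁ = -1.08, c₀ = 0.78

The normal system XᵀX·[c₂, c₁, c₀]ᵀ = Xᵀv is [[6114, 818, 138]; [818, 138, 14]; [138, 14, 5]]·[c₂, c₁, c₀]ᵀ = [-12861, -1755, -284]ᵀ.
Solving the 3×3 system (Gaussian elimination) gives c₂ = -7883/3988, c₁ = -55971/51844, c₀ = 10100/12961.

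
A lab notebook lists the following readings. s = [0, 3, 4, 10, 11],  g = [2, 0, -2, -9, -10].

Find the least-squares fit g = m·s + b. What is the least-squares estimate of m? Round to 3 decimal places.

m = -1.139

From the data, Σs·s = 246, Σs = 28, Σ1 = 5.
And Σs·g = -208, Σg = -19.
Normal equations: [[246, 28]; [28, 5]]·[m, b]ᵀ = [-208, -19]ᵀ.
det = 246·5 − 28² = 446.
m = ((-208)·5 − 28·(-19))/446 = -254/223; b = (246·(-19) − 28·(-208))/446 = 575/223.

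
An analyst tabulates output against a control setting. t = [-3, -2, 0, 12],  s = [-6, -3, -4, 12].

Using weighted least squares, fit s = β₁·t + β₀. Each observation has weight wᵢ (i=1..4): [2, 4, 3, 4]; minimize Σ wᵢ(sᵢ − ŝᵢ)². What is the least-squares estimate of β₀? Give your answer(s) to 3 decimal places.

β₀ = -2.112

Entries of AᵀWA: Σwᵢ·t·t = 610, Σwᵢ·t = 34, Σwᵢ·1 = 13.
For AᵀWs: Σwᵢ·t·s = 636, Σwᵢ·s = 12.
det = 610·13 − 34² = 6774.
β₁ = (636·13 − 34·12)/6774 = 1310/1129; β₀ = (610·12 − 34·636)/6774 = -2384/1129.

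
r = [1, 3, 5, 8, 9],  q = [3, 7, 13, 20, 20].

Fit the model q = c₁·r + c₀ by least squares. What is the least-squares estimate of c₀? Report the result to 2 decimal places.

c₀ = 0.83

MᵀM·[c₁, c₀]ᵀ = Mᵀq reads: 180·c₁ + 26·c₀ = 429;  26·c₁ + 5·c₀ = 63.
Eliminating c₀: 5·(row 1) − 26·(row 2) gives 224·c₁ = 5·429 − 26·63 = 507, so c₁ = 507/224.
Then c₀ = (63 − 26·(507/224))/5 = 93/112.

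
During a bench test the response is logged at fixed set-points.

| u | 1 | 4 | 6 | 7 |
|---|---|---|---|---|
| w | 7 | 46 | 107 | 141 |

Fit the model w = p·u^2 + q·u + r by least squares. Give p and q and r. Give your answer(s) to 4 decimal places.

p = 3.0227, q = -1.5833, r = 5.2955

The normal system XᵀX·[p, q, r]ᵀ = Xᵀw is [[3954, 624, 102]; [624, 102, 18]; [102, 18, 4]]·[p, q, r]ᵀ = [11504, 1820, 301]ᵀ.
Row-reducing yields p = 133/44, q = -19/12, r = 233/44.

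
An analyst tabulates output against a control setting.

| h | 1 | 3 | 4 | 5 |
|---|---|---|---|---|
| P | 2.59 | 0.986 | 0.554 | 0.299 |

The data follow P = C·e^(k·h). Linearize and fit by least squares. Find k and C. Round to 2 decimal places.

k = -0.54, C = 4.61

Taking logs, ln P = k·h + ln C, so regress ln P on h.
XᵀX = [[51.0000, 13.0000]; [13.0000, 4]], rhs = [-7.4896, -0.8603]ᵀ  (here Σh = 13.0000, Σ(h)² = 51.0000, Σln P = -0.8603, Σh·ln P = -7.4896).
Slope k = (n·Σh·ln P − Σh·Σln P)/(n·Σ(h)² − (Σh)²) = (4·-7.4896 − 13.0000·-0.8603)/35.0000 = -0.53639; ln C = (Σln P − k·Σh)/n = 1.52819, so C = exp(1.52819) = 4.60984.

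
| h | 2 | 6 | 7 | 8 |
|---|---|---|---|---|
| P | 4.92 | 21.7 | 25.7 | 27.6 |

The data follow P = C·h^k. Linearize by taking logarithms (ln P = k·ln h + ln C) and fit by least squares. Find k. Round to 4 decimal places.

With ln Pᵢ as the transformed response and ln hᵢ as the regressor:
AᵀA = [[11.8015, 6.5103]; [6.5103, 4]], rhs = [19.8348, 11.2349]ᵀ  (here Σln h = 6.5103, Σ(ln h)² = 11.8015, Σln P = 11.2349, Σln h·ln P = 19.8348).
Slope k = (n·Σln h·ln P − Σln h·Σln P)/(n·Σ(ln h)² − (Σln h)²) = (4·19.8348 − 6.5103·11.2349)/4.8225 = 1.28498; ln C = (Σln P − k·Σln h)/n = 0.71734.

k = 1.2850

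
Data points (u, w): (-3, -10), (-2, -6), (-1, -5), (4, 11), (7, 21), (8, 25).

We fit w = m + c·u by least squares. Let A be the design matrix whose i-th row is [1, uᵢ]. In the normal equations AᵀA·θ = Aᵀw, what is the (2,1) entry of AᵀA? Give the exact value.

13

Row 2 ↔ basis u, column 1 ↔ basis 1, so (AᵀA)_{2,1} = Σᵢ u = (-3)·(1) + (-2)·(1) + (-1)·(1) + (4)·(1) + (7)·(1) + (8)·(1) = 13.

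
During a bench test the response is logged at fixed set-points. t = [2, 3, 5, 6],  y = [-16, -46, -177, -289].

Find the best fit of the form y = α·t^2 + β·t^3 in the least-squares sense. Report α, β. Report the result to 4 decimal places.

The normal system XᵀX·[α, β]ᵀ = Xᵀy is [[2018, 11176]; [11176, 63074]]·[α, β]ᵀ = [-15307, -85919]ᵀ.
Eliminating β: 63074·(row 1) − 11176·(row 2) gives 2380356·α = 63074·(-15307) − 11176·(-85919) = -5242974, so α = -79439/36066.
Then β = ((-85919) − 11176·(-79439/36066))/63074 = -385585/396726.

α = -2.2026, β = -0.9719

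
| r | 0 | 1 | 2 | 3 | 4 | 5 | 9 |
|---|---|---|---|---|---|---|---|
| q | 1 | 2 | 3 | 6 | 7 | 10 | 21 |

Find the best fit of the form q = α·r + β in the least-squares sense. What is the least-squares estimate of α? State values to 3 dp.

α = 2.263

The normal equations are: 136·α + 24·β = 293;  24·α + 7·β = 50.
(Σr·r = 136, Σr = 24, Σ1 = 7, Σr·q = 293, Σq = 50.)
Eliminating β: 7·(row 1) − 24·(row 2) gives 376·α = 7·293 − 24·50 = 851, so α = 851/376.
Then β = (50 − 24·(851/376))/7 = -29/47.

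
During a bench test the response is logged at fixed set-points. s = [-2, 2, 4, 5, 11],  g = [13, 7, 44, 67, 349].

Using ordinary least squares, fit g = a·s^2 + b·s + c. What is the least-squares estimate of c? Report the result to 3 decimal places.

The normal equations are: 15554·a + 1520·b + 170·c = 44688;  1520·a + 170·b + 20·c = 4338;  170·a + 20·b + 5·c = 480.
(Σs^2·s^2 = 15554, Σs^2·s = 1520, Σs^2 = 170, Σs·s = 170, Σs = 20, Σ1 = 5, Σs^2·g = 44688, Σs·g = 4338, Σg = 480.)
Inverting the 3×3 Gram matrix, [a, b, c]ᵀ = [2900/967, -5433/4835, -7108/4835]ᵀ.

c = -1.470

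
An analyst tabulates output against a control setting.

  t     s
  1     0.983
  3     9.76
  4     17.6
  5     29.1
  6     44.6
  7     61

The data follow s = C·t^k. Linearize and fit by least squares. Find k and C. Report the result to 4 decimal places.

Linearized form: ln s = k·ln t + ln C. From the 6 transformed points,
Sums: Σln t = 7.8320, Σ(ln t)² = 12.7160, Σln s = 16.4084, Σln t·ln s = 26.7077.
Normal system: [[12.7160, 7.8320]; [7.8320, 6]]·[k, ln C]ᵀ = [26.7077, 16.4084]ᵀ.
Solving (det = 14.9557): k = 2.12198, ln C = -0.03516, so C = exp(-0.03516) = 0.96545.

k = 2.1220, C = 0.9655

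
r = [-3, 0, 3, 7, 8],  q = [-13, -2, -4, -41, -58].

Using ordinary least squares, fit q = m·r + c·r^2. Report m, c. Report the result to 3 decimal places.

From the data, Σr·r = 131, Σr·r^2 = 855, Σr^2·r^2 = 6659.
Right-hand side: Σr·q = -724, Σr^2·q = -5874.
So MᵀM·[m, c]ᵀ = Mᵀq: [[131, 855]; [855, 6659]]·[m, c]ᵀ = [-724, -5874]ᵀ.
Eliminating c: 6659·(row 1) − 855·(row 2) gives 141304·m = 6659·(-724) − 855·(-5874) = 201154, so m = 100577/70652.
Then c = ((-5874) − 855·(100577/70652))/6659 = -75237/70652.

m = 1.424, c = -1.065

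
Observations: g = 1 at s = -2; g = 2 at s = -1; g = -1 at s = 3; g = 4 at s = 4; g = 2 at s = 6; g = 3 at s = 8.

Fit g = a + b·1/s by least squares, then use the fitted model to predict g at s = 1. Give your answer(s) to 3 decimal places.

ĝ = 1.850

Sums needed: Σ1 = 6, Σ1/s = -5/8, Σ1/s·1/s = 845/576.
Right-hand side: Σg = 11, Σ1/s·g = -9/8.
Eliminating b: (845/576)·(row 1) − (-5/8)·(row 2) gives (1615/192)·a = (845/576)·11 − (-5/8)·(-9/8) = 4445/288, so a = 1778/969.
Then b = ((-9/8) − (-5/8)·(1778/969))/(845/576) = 24/1615.
At s = 1: ĝ = (1778/969)·(1) + (24/1615)·(1) = 8962/4845.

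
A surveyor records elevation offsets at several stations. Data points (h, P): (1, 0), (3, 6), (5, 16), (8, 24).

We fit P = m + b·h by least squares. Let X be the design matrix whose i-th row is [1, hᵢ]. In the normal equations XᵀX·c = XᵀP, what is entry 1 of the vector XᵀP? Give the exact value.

Entry 1 ↔ basis 1, so (XᵀP)_{1} = Σᵢ Pᵢ = (1)·(0) + (1)·(6) + (1)·(16) + (1)·(24) = 46.

46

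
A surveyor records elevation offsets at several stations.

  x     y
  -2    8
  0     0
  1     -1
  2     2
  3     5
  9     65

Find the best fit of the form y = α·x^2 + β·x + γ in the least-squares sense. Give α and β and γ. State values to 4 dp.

The normal system MᵀM·[α, β, γ]ᵀ = Mᵀy is [[6675, 757, 99]; [757, 99, 13]; [99, 13, 6]]·[α, β, γ]ᵀ = [5349, 587, 79]ᵀ.
Row-reducing yields α = 1829/1884, β = -4913/3140, γ = 1268/2355.

α = 0.9708, β = -1.5646, γ = 0.5384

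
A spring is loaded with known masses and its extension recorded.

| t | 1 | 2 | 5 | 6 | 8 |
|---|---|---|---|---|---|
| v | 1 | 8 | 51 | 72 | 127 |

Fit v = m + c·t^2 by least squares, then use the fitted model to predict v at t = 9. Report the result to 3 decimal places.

v̂ = 161.510

The normal system MᵀM·[m, c]ᵀ = Mᵀv is [[5, 130]; [130, 6034]]·[m, c]ᵀ = [259, 12028]ᵀ.
Eliminating c: 6034·(row 1) − 130·(row 2) gives 13270·m = 6034·259 − 130·12028 = -834, so m = -417/6635.
Then c = (12028 − 130·(-417/6635))/6034 = 2647/1327.
At t = 9: v̂ = (-417/6635)·(1) + (2647/1327)·(81) = 1071618/6635.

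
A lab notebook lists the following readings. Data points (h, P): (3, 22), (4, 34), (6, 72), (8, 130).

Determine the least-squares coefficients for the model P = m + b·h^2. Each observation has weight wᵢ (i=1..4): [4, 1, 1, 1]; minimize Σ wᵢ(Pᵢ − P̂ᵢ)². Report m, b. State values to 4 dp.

Forming XᵀWX = [[7, 152]; [152, 5972]] and XᵀWP = [324, 12248]ᵀ gives XᵀWX·[m, b]ᵀ = XᵀWP.
Δ = 7·5972 − 152² = 18700.
m = (324·5972 − 152·12248)/18700 = 18308/4675; b = (7·12248 − 152·324)/18700 = 9122/4675.

m = 3.9161, b = 1.9512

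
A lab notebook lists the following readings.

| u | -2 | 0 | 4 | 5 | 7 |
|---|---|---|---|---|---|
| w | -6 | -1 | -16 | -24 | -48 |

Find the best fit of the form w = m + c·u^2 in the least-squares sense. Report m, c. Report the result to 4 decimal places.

Forming XᵀX = [[5, 94]; [94, 3298]] and Xᵀw = [-95, -3232]ᵀ gives XᵀX·[m, c]ᵀ = Xᵀw.
Determinant 5·3298 − 94² = 7654.
m = ((-95)·3298 − 94·(-3232))/7654 = -4751/3827; c = (5·(-3232) − 94·(-95))/7654 = -3615/3827.

m = -1.2414, c = -0.9446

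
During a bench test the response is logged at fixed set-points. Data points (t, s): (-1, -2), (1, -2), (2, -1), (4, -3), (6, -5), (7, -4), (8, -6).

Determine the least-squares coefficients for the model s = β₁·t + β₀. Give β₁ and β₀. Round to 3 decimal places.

β₁ = -0.468, β₀ = -1.481

Compute the Gram sums: Σt·t = 171, Σt = 27, Σ1 = 7.
Right-hand side: Σt·s = -120, Σs = -23.
So MᵀM·[β₁, β₀]ᵀ = Mᵀs: [[171, 27]; [27, 7]]·[β₁, β₀]ᵀ = [-120, -23]ᵀ.
Δ = 171·7 − 27² = 468.
β₁ = ((-120)·7 − 27·(-23))/468 = -73/156; β₀ = (171·(-23) − 27·(-120))/468 = -77/52.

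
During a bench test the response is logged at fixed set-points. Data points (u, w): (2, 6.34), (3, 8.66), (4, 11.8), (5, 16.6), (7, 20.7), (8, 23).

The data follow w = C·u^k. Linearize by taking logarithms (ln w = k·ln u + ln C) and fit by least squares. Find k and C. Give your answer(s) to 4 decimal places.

k = 0.9665, C = 3.1745

Taking logs, ln w = k·ln u + ln C, so regress ln w on ln u.
Sums: Σln u = 8.8128, Σ(ln u)² = 14.3101, Σln w = 15.4487, Σln u·ln w = 24.0113.
Normal system: [[14.3101, 8.8128]; [8.8128, 6]]·[k, ln C]ᵀ = [24.0113, 15.4487]ᵀ.
Δ = 14.3101·6 − (8.8128)² = 8.1947; k = (24.0113·6 − 8.8128·15.4487)/8.1947 = 0.96653, ln C = (14.3101·15.4487 − 8.8128·24.0113)/8.1947 = 1.15514, so C = exp(1.15514) = 3.17447.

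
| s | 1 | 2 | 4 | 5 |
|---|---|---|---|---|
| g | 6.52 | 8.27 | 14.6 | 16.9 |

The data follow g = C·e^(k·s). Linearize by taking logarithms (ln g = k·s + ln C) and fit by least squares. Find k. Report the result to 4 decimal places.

k = 0.2473

Linearized form: ln g = k·s + ln C. From the 4 transformed points,
Over the data: Σs = 12.0000, Σ(s)² = 46.0000, Σln g = 9.4958, Σs·ln g = 30.9608.
Normal system: [[46.0000, 12.0000]; [12.0000, 4]]·[k, ln C]ᵀ = [30.9608, 9.4958]ᵀ.
Δ = 46.0000·4 − (12.0000)² = 40.0000; k = (30.9608·4 − 12.0000·9.4958)/40.0000 = 0.24733, ln C = (46.0000·9.4958 − 12.0000·30.9608)/40.0000 = 1.63198.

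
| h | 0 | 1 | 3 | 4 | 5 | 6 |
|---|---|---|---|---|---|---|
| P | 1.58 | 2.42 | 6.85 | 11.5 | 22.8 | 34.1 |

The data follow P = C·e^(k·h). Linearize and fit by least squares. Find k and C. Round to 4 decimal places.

Linearized form: ln P = k·h + ln C. From the 6 transformed points,
Sums: Σh = 19.0000, Σ(h)² = 87.0000, Σln P = 12.3638, Σh·ln P = 53.2355.
Normal system: [[87.0000, 19.0000]; [19.0000, 6]]·[k, ln C]ᵀ = [53.2355, 12.3638]ᵀ.
Solving (det = 161.0000): k = 0.52484, ln C = 0.39864, so C = exp(0.39864) = 1.48979.

k = 0.5248, C = 1.4898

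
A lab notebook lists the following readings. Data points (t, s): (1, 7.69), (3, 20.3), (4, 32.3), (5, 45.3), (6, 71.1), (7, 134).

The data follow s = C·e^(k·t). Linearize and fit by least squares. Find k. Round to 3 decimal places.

k = 0.460

Taking logs, ln s = k·t + ln C, so regress ln s on t.
Σt = 26.0000, Σ(t)² = 136.0000, Σln s = 21.5008, Σt·ln s = 103.9080.
Equations: 136.0000·k + 26.0000·ln C = 103.9080;  26.0000·k + 6·ln C = 21.5008.
Solving (det = 140.0000): k = 0.46019, ln C = 1.58934.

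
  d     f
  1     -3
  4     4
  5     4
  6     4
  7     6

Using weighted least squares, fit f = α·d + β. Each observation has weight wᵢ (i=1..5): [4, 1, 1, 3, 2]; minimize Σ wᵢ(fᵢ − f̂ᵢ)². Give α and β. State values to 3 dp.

Setting ∂/∂α … = 0 gives: 251·α + 45·β = 180;  45·α + 11·β = 20.
(Σwᵢ·d·d = 251, Σwᵢ·d = 45, Σwᵢ·1 = 11, Σwᵢ·d·f = 180, Σwᵢ·f = 20.)
Eliminating β: 11·(row 1) − 45·(row 2) gives 736·α = 11·180 − 45·20 = 1080, so α = 135/92.
Then β = (20 − 45·(135/92))/11 = -385/92.

α = 1.467, β = -4.185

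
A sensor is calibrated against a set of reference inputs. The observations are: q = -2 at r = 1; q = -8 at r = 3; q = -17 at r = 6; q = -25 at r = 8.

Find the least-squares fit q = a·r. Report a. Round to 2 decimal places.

a = -2.98

The normal equations are: 110·a = -328.
a = (-328)/110 = -2.98182.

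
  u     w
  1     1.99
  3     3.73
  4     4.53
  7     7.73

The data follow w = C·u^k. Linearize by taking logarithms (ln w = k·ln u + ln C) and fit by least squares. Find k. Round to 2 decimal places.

Let Y = ln w. Fitting Y = k·ln u + ln C by least squares:
AᵀA = [[6.9153, 4.4308]; [4.4308, 4]], rhs = [7.5201, 5.5604]ᵀ  (here Σln u = 4.4308, Σ(ln u)² = 6.9153, Σln w = 5.5604, Σln u·ln w = 7.5201).
Solving (det = 8.0292): k = 0.67797, ln C = 0.63911.

k = 0.68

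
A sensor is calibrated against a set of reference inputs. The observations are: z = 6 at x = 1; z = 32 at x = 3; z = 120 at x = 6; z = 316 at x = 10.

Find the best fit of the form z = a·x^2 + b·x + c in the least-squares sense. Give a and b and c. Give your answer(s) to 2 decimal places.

Normal-equation sums: Σx^2·x^2 = 11378, Σx^2·x = 1244, Σx^2 = 146, Σx·x = 146, Σx = 20, Σ1 = 4.
And Σx^2·z = 36214, Σx·z = 3982, Σz = 474.
Row-reducing yields a = 6905/2343, b = 4951/2343, c = 26/71.

a = 2.95, b = 2.11, c = 0.37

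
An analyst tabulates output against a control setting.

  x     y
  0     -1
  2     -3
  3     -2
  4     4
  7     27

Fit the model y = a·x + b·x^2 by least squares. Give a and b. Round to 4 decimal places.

From the data, Σx·x = 78, Σx·x^2 = 442, Σx^2·x^2 = 2754.
Moment sums: Σx·y = 193, Σx^2·y = 1357.
So MᵀM·[a, b]ᵀ = Mᵀy: [[78, 442]; [442, 2754]]·[a, b]ᵀ = [193, 1357]ᵀ.
det = 78·2754 − 442² = 19448.
a = (193·2754 − 442·1357)/19448 = -502/143; b = (78·1357 − 442·193)/19448 = 395/374.

a = -3.5105, b = 1.0561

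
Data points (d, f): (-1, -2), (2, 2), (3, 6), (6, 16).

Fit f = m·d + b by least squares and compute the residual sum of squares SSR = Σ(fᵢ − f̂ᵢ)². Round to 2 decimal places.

With design matrix X, XᵀX = [[50, 10]; [10, 4]] and Xᵀf = [120, 22]ᵀ.
Δ = 50·4 − 10² = 100.
m = (120·4 − 10·22)/100 = 13/5; b = (50·22 − 10·120)/100 = -1.
Residuals: 8/5, -11/5, -4/5, 7/5; SSR = 10.

SSR = 10.00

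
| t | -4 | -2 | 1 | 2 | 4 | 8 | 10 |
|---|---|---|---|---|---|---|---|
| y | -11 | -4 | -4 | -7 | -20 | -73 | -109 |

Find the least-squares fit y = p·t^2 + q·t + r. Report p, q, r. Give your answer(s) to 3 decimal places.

Normal-equation sums: Σt^2·t^2 = 14641, Σt^2·t = 1513, Σt^2 = 205, Σt·t = 205, Σt = 19, Σ1 = 7.
Right-hand side: Σt^2·y = -16116, Σt·y = -1720, Σy = -228.
MᵀM·[p, q, r]ᵀ = Mᵀy becomes [[14641, 1513, 205]; [1513, 205, 19]; [205, 19, 7]]·[p, q, r]ᵀ = [-16116, -1720, -228]ᵀ.
Inverting the 3×3 Gram matrix, [p, q, r]ᵀ = [-6980/7251, -8522/7251, -8630/7251]ᵀ.

p = -0.963, q = -1.175, r = -1.190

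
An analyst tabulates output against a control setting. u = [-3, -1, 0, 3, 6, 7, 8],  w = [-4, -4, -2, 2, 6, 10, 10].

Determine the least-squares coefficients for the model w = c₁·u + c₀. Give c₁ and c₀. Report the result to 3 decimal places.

c₁ = 1.412, c₀ = -1.464

Compute the Gram sums: Σu·u = 168, Σu = 20, Σ1 = 7.
And Σu·w = 208, Σw = 18.
XᵀX·[c₁, c₀]ᵀ = Xᵀw becomes [[168, 20]; [20, 7]]·[c₁, c₀]ᵀ = [208, 18]ᵀ.
Δ = 168·7 − 20² = 776.
c₁ = (208·7 − 20·18)/776 = 137/97; c₀ = (168·18 − 20·208)/776 = -142/97.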